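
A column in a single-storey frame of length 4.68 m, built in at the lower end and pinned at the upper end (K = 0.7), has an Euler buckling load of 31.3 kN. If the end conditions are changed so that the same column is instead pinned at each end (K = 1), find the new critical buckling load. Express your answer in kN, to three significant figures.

P_cr ∝ 1/K², so P_cr,new = P_cr,old × (K_old/K_new)² = 31.3 × (0.7/1)²
= 31.3 × 0.4900 = 15.3 kN

P_cr ≈ 15.3 kN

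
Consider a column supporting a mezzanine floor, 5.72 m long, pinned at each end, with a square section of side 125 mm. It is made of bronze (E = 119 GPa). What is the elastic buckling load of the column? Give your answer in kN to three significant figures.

P_cr ≈ 730 kN

I = a⁴/12 = 125⁴/12 = 2.035×10^7 mm⁴
I = 2.035×10^7 mm⁴ = 2.035×10^-5 m⁴
Effective length L_e = K·L = 1 × 5.72 = 5.720 m
P_cr = π²EI / L_e² = π² × 119×10⁹ × 2.035×10^-5 / 5.720² = 7.303×10^5 N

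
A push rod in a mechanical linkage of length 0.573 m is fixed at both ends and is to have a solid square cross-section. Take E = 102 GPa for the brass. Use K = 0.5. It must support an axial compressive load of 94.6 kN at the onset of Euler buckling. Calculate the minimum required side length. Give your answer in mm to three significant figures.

L_e = K·L = 0.5 × 0.573 = 0.2865 m
Required I = P_cr·L_e²/(π²E) = 9.460×10^4 × 0.2865² / (π² × 1.02×10^11) = 7.713×10^-9 m⁴
I_req = 7.713×10^3 mm⁴
Solid square: I = a⁴/12  ⇒  a = (12I)^(1/4) = (12×7.713×10^3)^(1/4) = 17.4 mm

a ≈ 17.4 mm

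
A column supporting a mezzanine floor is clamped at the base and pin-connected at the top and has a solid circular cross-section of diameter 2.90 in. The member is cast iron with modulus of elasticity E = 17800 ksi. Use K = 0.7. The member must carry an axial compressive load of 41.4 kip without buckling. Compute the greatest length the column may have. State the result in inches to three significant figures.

L_max ≈ 173 in

I = πd⁴/64 = π×2.90⁴/64 = 3.472 in⁴
At the buckling limit P_cr = P = 4.140×10^4 lb
From P_cr = π²EI/(K·L)²:  L = (1/K)·√(π²EI/P_cr) = (1/0.7)·√(π²×1.78×10^7×3.472/4.140×10^4)
L = 173 in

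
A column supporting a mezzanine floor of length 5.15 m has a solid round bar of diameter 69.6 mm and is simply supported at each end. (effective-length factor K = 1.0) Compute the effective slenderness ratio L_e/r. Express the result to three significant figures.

λ ≈ 296

For a solid circle r = d/4 = 69.6/4 = 17.40 mm
L_e = K·L = 1 × 5.15 m = 5.150 m = 5150.0 mm
λ = L_e / r_min = 5150.0 / 17.40 = 296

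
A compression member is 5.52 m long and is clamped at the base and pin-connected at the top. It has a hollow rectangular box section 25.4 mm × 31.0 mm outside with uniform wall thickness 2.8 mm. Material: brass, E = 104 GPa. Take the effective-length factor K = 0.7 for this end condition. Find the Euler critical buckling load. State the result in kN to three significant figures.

P_cr ≈ 1.78 kN

Inner dimensions: h_i = 31.0 − 2×2.8 = 25.40 mm, b_i = 25.4 − 2×2.8 = 19.80 mm
Weak-axis I_min = (h_o·b_o³ − h_i·b_i³)/12 with b_o = 25.4, b_i = 19.80 mm (shorter outer/inner sides).
I_min = (31.0×25.4³ − 25.40×19.80³)/12 = 2.590×10^4 mm⁴
I = 2.590×10^4 mm⁴ = 2.590×10^-8 m⁴
Effective length L_e = K·L = 0.7 × 5.52 = 3.864 m
P_cr = π²EI / L_e² = π² × 104×10⁹ × 2.590×10^-8 / 3.864² = 1.781×10^3 N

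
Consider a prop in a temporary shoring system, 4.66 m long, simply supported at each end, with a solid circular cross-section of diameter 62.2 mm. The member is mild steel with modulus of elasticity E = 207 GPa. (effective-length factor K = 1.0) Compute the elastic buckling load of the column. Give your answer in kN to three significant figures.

P_cr ≈ 69.1 kN

I = πd⁴/64 = π×62.2⁴/64 = 7.347×10^5 mm⁴
I = 7.347×10^5 mm⁴ = 7.347×10^-7 m⁴
Effective length L_e = K·L = 1 × 4.66 = 4.660 m
P_cr = π²EI / L_e² = π² × 207×10⁹ × 7.347×10^-7 / 4.660² = 6.912×10^4 N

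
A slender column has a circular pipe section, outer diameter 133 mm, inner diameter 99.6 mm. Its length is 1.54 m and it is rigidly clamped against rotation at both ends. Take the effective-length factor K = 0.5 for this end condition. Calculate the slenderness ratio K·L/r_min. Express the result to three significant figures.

d_o = 133 mm, d_i = 99.6 mm
I = π(d_o⁴ − d_i⁴)/64 = π(133⁴ − 99.60⁴)/64 = 1.053×10^7 mm⁴
A = 6.102×10^3 mm²;  r_min = √(I/A) = √(1.053×10^7/6.102×10^3) = 41.54 mm
L_e = K·L = 0.5 × 1.54 m = 0.7700 m = 770.00 mm
λ = L_e / r_min = 770.00 / 41.54 = 18.5

λ ≈ 18.5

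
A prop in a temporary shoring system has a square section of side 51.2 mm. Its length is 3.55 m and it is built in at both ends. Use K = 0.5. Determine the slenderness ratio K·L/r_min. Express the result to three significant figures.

For a square r = a/√12 = 51.2/√12 = 14.78 mm
L_e = K·L = 0.5 × 3.55 m = 1.775 m = 1775.0 mm
λ = L_e / r_min = 1775.0 / 14.78 = 120

λ ≈ 120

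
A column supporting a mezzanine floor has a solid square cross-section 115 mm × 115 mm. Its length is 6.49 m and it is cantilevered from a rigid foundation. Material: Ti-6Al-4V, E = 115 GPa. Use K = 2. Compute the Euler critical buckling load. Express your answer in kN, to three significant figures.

P_cr ≈ 98.2 kN

I = a⁴/12 = 115⁴/12 = 1.458×10^7 mm⁴
I = 1.458×10^7 mm⁴ = 1.458×10^-5 m⁴
Effective length L_e = K·L = 2 × 6.49 = 12.98 m
P_cr = π²EI / L_e² = π² × 115×10⁹ × 1.458×10^-5 / 12.98² = 9.819×10^4 N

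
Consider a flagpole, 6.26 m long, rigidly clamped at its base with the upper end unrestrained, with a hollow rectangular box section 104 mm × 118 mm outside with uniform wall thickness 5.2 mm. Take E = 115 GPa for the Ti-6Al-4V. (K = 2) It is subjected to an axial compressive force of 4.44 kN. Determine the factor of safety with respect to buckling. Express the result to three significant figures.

Inner dimensions: h_i = 118 − 2×5.2 = 107.6 mm, b_i = 104 − 2×5.2 = 93.60 mm
Weak-axis I_min = (h_o·b_o³ − h_i·b_i³)/12 with b_o = 104, b_i = 93.60 mm (shorter outer/inner sides).
I_min = (118×104³ − 107.6×93.60³)/12 = 3.708×10^6 mm⁴
I = 3.708×10^6 mm⁴ = 3.708×10^-6 m⁴
Effective length L_e = K·L = 2 × 6.26 = 12.52 m
P_cr = π²EI / L_e² = π² × 115×10⁹ × 3.708×10^-6 / 12.52² = 2.685×10^4 N
Factor of safety n = P_cr / P = 26.851 / 4.44 = 6.05

n ≈ 6.05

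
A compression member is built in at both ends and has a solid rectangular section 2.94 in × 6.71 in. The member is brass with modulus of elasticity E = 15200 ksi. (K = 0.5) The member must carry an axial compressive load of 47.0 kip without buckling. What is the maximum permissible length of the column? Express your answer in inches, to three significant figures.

Buckling occurs about the weak axis: I_min = h·b³/12 with b = 2.94 in (the shorter side).
I_min = 6.71×2.94³/12 = 14.21 in⁴
At the buckling limit P_cr = P = 4.700×10^4 lb
From P_cr = π²EI/(K·L)²:  L = (1/K)·√(π²EI/P_cr) = (1/0.5)·√(π²×1.52×10^7×14.21/4.700×10^4)
L = 426 in

L_max ≈ 426 in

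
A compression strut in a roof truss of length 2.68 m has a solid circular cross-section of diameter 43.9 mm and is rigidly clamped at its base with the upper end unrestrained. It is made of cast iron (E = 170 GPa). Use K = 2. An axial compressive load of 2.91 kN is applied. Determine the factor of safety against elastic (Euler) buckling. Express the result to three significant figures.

I = πd⁴/64 = π×43.9⁴/64 = 1.823×10^5 mm⁴
I = 1.823×10^5 mm⁴ = 1.823×10^-7 m⁴
Effective length L_e = K·L = 2 × 2.68 = 5.360 m
P_cr = π²EI / L_e² = π² × 170×10⁹ × 1.823×10^-7 / 5.360² = 1.065×10^4 N
Factor of safety n = P_cr / P = 10.647 / 2.91 = 3.66

n ≈ 3.66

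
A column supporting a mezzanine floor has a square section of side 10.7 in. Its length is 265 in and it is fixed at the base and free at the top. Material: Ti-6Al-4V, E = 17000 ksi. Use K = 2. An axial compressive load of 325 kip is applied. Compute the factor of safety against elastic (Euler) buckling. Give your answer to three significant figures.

I = a⁴/12 = 10.7⁴/12 = 1.092×10^3 in⁴
Effective length L_e = K·L = 2 × 265 = 530.0 in
P_cr = π²EI / L_e² = π² × 17000×10³ × 1.092×10^3 / 530.0² = 6.525×10^5 lb
Factor of safety n = P_cr / P = 652.46 / 325 = 2.01

n ≈ 2.01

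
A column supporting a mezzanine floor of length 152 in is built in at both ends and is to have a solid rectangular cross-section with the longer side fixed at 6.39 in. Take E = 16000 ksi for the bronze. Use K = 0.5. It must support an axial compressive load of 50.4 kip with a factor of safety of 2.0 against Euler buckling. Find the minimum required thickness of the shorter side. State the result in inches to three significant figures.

Required P_cr = n·P = 2.0 × 50.4 = 100.8 kip
L_e = K·L = 0.5 × 152 = 76.00 in
Required I = P_cr·L_e²/(π²E) = 1.008×10^5 × 76.00² / (π² × 1.60×10^7) = 3.687 in⁴
Rectangle, weak axis: I_min = h·b³/12 with h = 6.39 in fixed  ⇒  b = (12I/h)^(1/3) = 1.91 in

b ≈ 1.91 in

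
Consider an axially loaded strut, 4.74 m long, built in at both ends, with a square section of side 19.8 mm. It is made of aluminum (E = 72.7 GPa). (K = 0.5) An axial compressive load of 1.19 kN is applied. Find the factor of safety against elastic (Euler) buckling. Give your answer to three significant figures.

I = a⁴/12 = 19.8⁴/12 = 1.281×10^4 mm⁴
I = 1.281×10^4 mm⁴ = 1.281×10^-8 m⁴
Effective length L_e = K·L = 0.5 × 4.74 = 2.370 m
P_cr = π²EI / L_e² = π² × 72.7×10⁹ × 1.281×10^-8 / 2.370² = 1.636×10^3 N
Factor of safety n = P_cr / P = 1.6361 / 1.19 = 1.37

n ≈ 1.37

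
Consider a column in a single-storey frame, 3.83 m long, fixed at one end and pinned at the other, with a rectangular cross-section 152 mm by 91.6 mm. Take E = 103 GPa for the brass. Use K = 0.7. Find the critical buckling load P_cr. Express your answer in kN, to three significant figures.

Buckling occurs about the weak axis: I_min = h·b³/12 with b = 91.6 mm (the shorter side).
I_min = 152×91.6³/12 = 9.735×10^6 mm⁴
I = 9.735×10^6 mm⁴ = 9.735×10^-6 m⁴
Effective length L_e = K·L = 0.7 × 3.83 = 2.681 m
P_cr = π²EI / L_e² = π² × 103×10⁹ × 9.735×10^-6 / 2.681² = 1.377×10^6 N

P_cr ≈ 1380 kN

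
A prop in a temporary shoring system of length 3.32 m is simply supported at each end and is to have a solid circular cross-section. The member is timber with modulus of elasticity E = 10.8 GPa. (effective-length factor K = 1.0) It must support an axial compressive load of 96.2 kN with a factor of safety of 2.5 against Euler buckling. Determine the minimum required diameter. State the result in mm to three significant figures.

d ≈ 150 mm

Required P_cr = n·P = 2.5 × 96.2 = 240.5 kN
L_e = K·L = 1 × 3.32 = 3.320 m
Required I = P_cr·L_e²/(π²E) = 2.405×10^5 × 3.320² / (π² × 1.08×10^10) = 2.487×10^-5 m⁴
I_req = 2.487×10^7 mm⁴
Solid circle: I = πd⁴/64  ⇒  d = (64I/π)^(1/4) = (64×2.487×10^7/π)^(1/4) = 150 mm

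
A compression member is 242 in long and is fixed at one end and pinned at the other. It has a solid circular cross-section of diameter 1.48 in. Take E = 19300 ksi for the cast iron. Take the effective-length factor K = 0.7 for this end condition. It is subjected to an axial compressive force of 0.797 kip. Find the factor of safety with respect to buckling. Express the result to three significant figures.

I = πd⁴/64 = π×1.48⁴/64 = 0.2355 in⁴
Effective length L_e = K·L = 0.7 × 242 = 169.4 in
P_cr = π²EI / L_e² = π² × 19300×10³ × 0.2355 / 169.4² = 1.563×10^3 lb
Factor of safety n = P_cr / P = 1.5633 / 0.797 = 1.96

n ≈ 1.96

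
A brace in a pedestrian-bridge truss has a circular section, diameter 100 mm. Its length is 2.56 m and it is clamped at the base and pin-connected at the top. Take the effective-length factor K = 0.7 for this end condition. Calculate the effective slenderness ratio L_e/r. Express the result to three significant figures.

λ ≈ 71.7

I = πd⁴/64 = π×100⁴/64 = 4.909×10^6 mm⁴
A = 7.854×10^3 mm²;  r_min = √(I/A) = √(4.909×10^6/7.854×10^3) = 25.00 mm
L_e = K·L = 0.7 × 2.56 m = 1.792 m = 1792.0 mm
λ = L_e / r_min = 1792.0 / 25.00 = 71.7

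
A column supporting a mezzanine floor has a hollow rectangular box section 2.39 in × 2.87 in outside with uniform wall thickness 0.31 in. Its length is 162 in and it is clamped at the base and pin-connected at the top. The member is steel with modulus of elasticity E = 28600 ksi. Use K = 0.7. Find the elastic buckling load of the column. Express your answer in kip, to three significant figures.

P_cr ≈ 48.8 kip

Inner dimensions: h_i = 2.87 − 2×0.31 = 2.250 in, b_i = 2.39 − 2×0.31 = 1.770 in
Weak-axis I_min = (h_o·b_o³ − h_i·b_i³)/12 with b_o = 2.39, b_i = 1.770 in (shorter outer/inner sides).
I_min = (2.87×2.39³ − 2.250×1.770³)/12 = 2.225 in⁴
Effective length L_e = K·L = 0.7 × 162 = 113.4 in
P_cr = π²EI / L_e² = π² × 28600×10³ × 2.225 / 113.4² = 4.885×10^4 lb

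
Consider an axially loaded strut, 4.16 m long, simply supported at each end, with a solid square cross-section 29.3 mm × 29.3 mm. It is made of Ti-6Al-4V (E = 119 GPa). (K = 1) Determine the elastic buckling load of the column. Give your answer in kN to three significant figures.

I = a⁴/12 = 29.3⁴/12 = 6.142×10^4 mm⁴
I = 6.142×10^4 mm⁴ = 6.142×10^-8 m⁴
Effective length L_e = K·L = 1 × 4.16 = 4.160 m
P_cr = π²EI / L_e² = π² × 119×10⁹ × 6.142×10^-8 / 4.160² = 4.168×10^3 N

P_cr ≈ 4.17 kN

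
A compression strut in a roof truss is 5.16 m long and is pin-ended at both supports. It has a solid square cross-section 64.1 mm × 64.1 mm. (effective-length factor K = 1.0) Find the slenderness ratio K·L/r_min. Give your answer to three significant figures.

λ ≈ 279

I = a⁴/12 = 64.1⁴/12 = 1.407×10^6 mm⁴
A = 4.109×10^3 mm²;  r_min = √(I/A) = √(1.407×10^6/4.109×10^3) = 18.50 mm
L_e = K·L = 1 × 5.16 m = 5.160 m = 5160.0 mm
λ = L_e / r_min = 5160.0 / 18.50 = 279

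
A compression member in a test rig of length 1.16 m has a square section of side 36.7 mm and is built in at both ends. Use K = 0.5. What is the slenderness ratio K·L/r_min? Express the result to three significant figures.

λ ≈ 54.7

For a square r = a/√12 = 36.7/√12 = 10.59 mm
L_e = K·L = 0.5 × 1.16 m = 0.5800 m = 580.00 mm
λ = L_e / r_min = 580.00 / 10.59 = 54.7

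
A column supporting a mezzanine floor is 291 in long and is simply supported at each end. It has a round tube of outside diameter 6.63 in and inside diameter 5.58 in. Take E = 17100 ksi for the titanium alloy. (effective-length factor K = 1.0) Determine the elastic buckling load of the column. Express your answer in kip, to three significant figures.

d_o = 6.63 in, d_i = 5.58 in
I = π(d_o⁴ − d_i⁴)/64 = π(6.63⁴ − 5.580⁴)/64 = 47.26 in⁴
Effective length L_e = K·L = 1 × 291 = 291.0 in
P_cr = π²EI / L_e² = π² × 17100×10³ × 47.26 / 291.0² = 9.419×10^4 lb

P_cr ≈ 94.2 kip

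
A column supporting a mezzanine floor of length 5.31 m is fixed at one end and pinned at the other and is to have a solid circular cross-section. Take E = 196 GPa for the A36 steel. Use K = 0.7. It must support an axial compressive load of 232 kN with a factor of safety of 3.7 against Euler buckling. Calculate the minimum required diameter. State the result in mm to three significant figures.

Required P_cr = n·P = 3.7 × 232 = 858.4 kN
L_e = K·L = 0.7 × 5.31 = 3.717 m
Required I = P_cr·L_e²/(π²E) = 8.584×10^5 × 3.717² / (π² × 1.96×10^11) = 6.131×10^-6 m⁴
I_req = 6.131×10^6 mm⁴
Solid circle: I = πd⁴/64  ⇒  d = (64I/π)^(1/4) = (64×6.131×10^6/π)^(1/4) = 106 mm

d ≈ 106 mm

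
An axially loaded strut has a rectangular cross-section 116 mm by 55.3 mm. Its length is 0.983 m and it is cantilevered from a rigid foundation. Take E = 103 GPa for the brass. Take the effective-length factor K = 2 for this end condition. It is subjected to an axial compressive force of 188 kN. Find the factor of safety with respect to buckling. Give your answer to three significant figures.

n ≈ 2.29

Buckling occurs about the weak axis: I_min = h·b³/12 with b = 55.3 mm (the shorter side).
I_min = 116×55.3³/12 = 1.635×10^6 mm⁴
I = 1.635×10^6 mm⁴ = 1.635×10^-6 m⁴
Effective length L_e = K·L = 2 × 0.983 = 1.966 m
P_cr = π²EI / L_e² = π² × 103×10⁹ × 1.635×10^-6 / 1.966² = 4.300×10^5 N
Factor of safety n = P_cr / P = 429.95 / 188 = 2.29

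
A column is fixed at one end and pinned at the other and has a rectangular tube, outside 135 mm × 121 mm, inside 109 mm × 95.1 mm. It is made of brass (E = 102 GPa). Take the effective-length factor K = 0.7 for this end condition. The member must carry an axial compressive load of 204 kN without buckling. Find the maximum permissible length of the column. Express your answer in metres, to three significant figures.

L_max ≈ 11.0 m

Weak-axis I_min = (h_o·b_o³ − h_i·b_i³)/12 with b_o = 121, b_i = 95.10 mm (shorter outer/inner sides).
I_min = (135×121³ − 109.0×95.10³)/12 = 1.212×10^7 mm⁴
I = 1.212×10^-5 m⁴
At the buckling limit P_cr = P = 2.040×10^5 N
From P_cr = π²EI/(K·L)²:  L = (1/K)·√(π²EI/P_cr) = (1/0.7)·√(π²×1.02×10^11×1.212×10^-5/2.040×10^5)
L = 11.0 m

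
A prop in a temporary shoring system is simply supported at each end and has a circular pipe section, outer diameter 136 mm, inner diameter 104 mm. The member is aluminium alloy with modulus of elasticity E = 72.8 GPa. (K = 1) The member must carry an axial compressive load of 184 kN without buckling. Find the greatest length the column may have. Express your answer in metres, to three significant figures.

d_o = 136 mm, d_i = 104 mm
I = π(d_o⁴ − d_i⁴)/64 = π(136⁴ − 104.0⁴)/64 = 1.105×10^7 mm⁴
I = 1.105×10^-5 m⁴
At the buckling limit P_cr = P = 1.840×10^5 N
From P_cr = π²EI/(K·L)²:  L = (1/K)·√(π²EI/P_cr) = (1/1)·√(π²×7.28×10^10×1.105×10^-5/1.840×10^5)
L = 6.57 m

L_max ≈ 6.57 m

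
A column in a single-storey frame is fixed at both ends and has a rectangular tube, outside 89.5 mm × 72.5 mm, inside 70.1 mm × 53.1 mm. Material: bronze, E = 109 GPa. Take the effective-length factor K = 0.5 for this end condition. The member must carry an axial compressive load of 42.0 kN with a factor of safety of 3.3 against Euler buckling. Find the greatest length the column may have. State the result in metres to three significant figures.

L_max ≈ 7.82 m

Weak-axis I_min = (h_o·b_o³ − h_i·b_i³)/12 with b_o = 72.5, b_i = 53.10 mm (shorter outer/inner sides).
I_min = (89.5×72.5³ − 70.10×53.10³)/12 = 1.968×10^6 mm⁴
I = 1.968×10^-6 m⁴
Required critical load P_cr = n·P = 3.3 × 42.0 = 138.6 kN = 1.386×10^5 N
From P_cr = π²EI/(K·L)²:  L = (1/K)·√(π²EI/P_cr) = (1/0.5)·√(π²×1.09×10^11×1.968×10^-6/1.386×10^5)
L = 7.82 m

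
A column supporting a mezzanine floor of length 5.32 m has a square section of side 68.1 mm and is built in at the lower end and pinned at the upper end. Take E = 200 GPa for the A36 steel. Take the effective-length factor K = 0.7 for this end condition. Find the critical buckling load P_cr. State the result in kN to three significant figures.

P_cr ≈ 255 kN

I = a⁴/12 = 68.1⁴/12 = 1.792×10^6 mm⁴
I = 1.792×10^6 mm⁴ = 1.792×10^-6 m⁴
Effective length L_e = K·L = 0.7 × 5.32 = 3.724 m
P_cr = π²EI / L_e² = π² × 200×10⁹ × 1.792×10^-6 / 3.724² = 2.551×10^5 N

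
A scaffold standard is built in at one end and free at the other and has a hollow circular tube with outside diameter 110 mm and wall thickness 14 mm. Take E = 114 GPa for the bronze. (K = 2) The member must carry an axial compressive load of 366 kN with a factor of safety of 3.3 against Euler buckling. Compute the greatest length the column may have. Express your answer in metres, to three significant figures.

L_max ≈ 1.08 m

Inner diameter d_i = 110 − 2×14 = 82.00 mm
I = π(d_o⁴ − d_i⁴)/64 = π(110⁴ − 82.00⁴)/64 = 4.968×10^6 mm⁴
I = 4.968×10^-6 m⁴
Required critical load P_cr = n·P = 3.3 × 366 = 1208 kN = 1.208×10^6 N
From P_cr = π²EI/(K·L)²:  L = (1/K)·√(π²EI/P_cr) = (1/2)·√(π²×1.14×10^11×4.968×10^-6/1.208×10^6)
L = 1.08 m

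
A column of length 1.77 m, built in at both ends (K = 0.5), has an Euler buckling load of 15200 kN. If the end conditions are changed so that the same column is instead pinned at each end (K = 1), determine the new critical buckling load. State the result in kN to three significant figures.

P_cr ∝ 1/K², so P_cr,new = P_cr,old × (K_old/K_new)² = 15200 × (0.5/1)²
= 15200 × 0.2500 = 3800 kN

P_cr ≈ 3800 kN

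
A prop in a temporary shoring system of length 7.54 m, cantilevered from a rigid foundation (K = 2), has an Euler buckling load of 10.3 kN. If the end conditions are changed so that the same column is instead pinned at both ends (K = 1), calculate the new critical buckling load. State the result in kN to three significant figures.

P_cr ≈ 41.2 kN

P_cr ∝ 1/K², so P_cr,new = P_cr,old × (K_old/K_new)² = 10.3 × (2/1)²
= 10.3 × 4.000 = 41.2 kN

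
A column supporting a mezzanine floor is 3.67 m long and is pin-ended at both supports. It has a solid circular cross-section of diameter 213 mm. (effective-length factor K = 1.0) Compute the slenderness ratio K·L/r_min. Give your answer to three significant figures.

λ ≈ 68.9

I = πd⁴/64 = π×213⁴/64 = 1.010×10^8 mm⁴
A = 3.563×10^4 mm²;  r_min = √(I/A) = √(1.010×10^8/3.563×10^4) = 53.25 mm
L_e = K·L = 1 × 3.67 m = 3.670 m = 3670.0 mm
λ = L_e / r_min = 3670.0 / 53.25 = 68.9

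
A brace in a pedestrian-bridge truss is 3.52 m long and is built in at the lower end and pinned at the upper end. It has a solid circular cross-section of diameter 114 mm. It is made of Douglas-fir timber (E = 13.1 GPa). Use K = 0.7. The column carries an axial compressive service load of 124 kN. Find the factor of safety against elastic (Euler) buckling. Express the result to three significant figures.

n ≈ 1.42

I = πd⁴/64 = π×114⁴/64 = 8.291×10^6 mm⁴
I = 8.291×10^6 mm⁴ = 8.291×10^-6 m⁴
Effective length L_e = K·L = 0.7 × 3.52 = 2.464 m
P_cr = π²EI / L_e² = π² × 13.1×10⁹ × 8.291×10^-6 / 2.464² = 1.766×10^5 N
Factor of safety n = P_cr / P = 176.55 / 124 = 1.42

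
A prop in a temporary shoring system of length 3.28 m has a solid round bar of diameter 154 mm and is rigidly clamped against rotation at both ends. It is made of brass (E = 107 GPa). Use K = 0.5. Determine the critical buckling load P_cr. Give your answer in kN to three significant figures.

P_cr ≈ 10800 kN

I = πd⁴/64 = π×154⁴/64 = 2.761×10^7 mm⁴
I = 2.761×10^7 mm⁴ = 2.761×10^-5 m⁴
Effective length L_e = K·L = 0.5 × 3.28 = 1.640 m
P_cr = π²EI / L_e² = π² × 107×10⁹ × 2.761×10^-5 / 1.640² = 1.084×10^7 N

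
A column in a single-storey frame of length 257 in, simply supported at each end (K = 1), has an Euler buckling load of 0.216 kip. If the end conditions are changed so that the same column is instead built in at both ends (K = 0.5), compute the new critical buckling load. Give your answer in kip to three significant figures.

P_cr ∝ 1/K², so P_cr,new = P_cr,old × (K_old/K_new)² = 0.216 × (1/0.5)²
= 0.216 × 4.000 = 0.864 kip

P_cr ≈ 0.864 kip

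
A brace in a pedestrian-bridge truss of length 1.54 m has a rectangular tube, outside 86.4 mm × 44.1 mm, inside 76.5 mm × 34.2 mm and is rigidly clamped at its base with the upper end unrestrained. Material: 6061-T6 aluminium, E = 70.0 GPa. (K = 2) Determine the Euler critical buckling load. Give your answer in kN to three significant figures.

Weak-axis I_min = (h_o·b_o³ − h_i·b_i³)/12 with b_o = 44.1, b_i = 34.20 mm (shorter outer/inner sides).
I_min = (86.4×44.1³ − 76.50×34.20³)/12 = 3.625×10^5 mm⁴
I = 3.625×10^5 mm⁴ = 3.625×10^-7 m⁴
Effective length L_e = K·L = 2 × 1.54 = 3.080 m
P_cr = π²EI / L_e² = π² × 70.0×10⁹ × 3.625×10^-7 / 3.080² = 2.640×10^4 N

P_cr ≈ 26.4 kN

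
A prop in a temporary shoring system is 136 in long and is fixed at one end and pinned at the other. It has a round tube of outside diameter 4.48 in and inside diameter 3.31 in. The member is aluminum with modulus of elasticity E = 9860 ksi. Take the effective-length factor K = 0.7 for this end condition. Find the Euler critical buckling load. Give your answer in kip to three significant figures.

d_o = 4.48 in, d_i = 3.31 in
I = π(d_o⁴ − d_i⁴)/64 = π(4.48⁴ − 3.310⁴)/64 = 13.88 in⁴
Effective length L_e = K·L = 0.7 × 136 = 95.20 in
P_cr = π²EI / L_e² = π² × 9860×10³ × 13.88 / 95.20² = 1.490×10^5 lb

P_cr ≈ 149 kip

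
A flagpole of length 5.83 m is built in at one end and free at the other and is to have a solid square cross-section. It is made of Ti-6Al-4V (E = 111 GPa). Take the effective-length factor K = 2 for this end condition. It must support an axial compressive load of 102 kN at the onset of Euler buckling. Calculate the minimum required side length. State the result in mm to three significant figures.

L_e = K·L = 2 × 5.83 = 11.66 m
Required I = P_cr·L_e²/(π²E) = 1.020×10^5 × 11.66² / (π² × 1.11×10^11) = 1.266×10^-5 m⁴
I_req = 1.266×10^7 mm⁴
Solid square: I = a⁴/12  ⇒  a = (12I)^(1/4) = (12×1.266×10^7)^(1/4) = 111 mm

a ≈ 111 mm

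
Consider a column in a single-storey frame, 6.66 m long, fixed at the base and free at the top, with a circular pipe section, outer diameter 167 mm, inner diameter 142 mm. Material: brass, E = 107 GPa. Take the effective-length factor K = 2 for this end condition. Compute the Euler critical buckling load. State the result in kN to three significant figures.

d_o = 167 mm, d_i = 142 mm
I = π(d_o⁴ − d_i⁴)/64 = π(167⁴ − 142.0⁴)/64 = 1.822×10^7 mm⁴
I = 1.822×10^7 mm⁴ = 1.822×10^-5 m⁴
Effective length L_e = K·L = 2 × 6.66 = 13.32 m
P_cr = π²EI / L_e² = π² × 107×10⁹ × 1.822×10^-5 / 13.32² = 1.085×10^5 N

P_cr ≈ 108 kN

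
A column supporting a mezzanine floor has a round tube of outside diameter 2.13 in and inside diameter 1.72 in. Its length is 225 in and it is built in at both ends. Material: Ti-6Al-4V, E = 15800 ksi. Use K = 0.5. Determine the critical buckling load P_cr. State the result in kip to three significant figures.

d_o = 2.13 in, d_i = 1.72 in
I = π(d_o⁴ − d_i⁴)/64 = π(2.13⁴ − 1.720⁴)/64 = 0.5808 in⁴
Effective length L_e = K·L = 0.5 × 225 = 112.5 in
P_cr = π²EI / L_e² = π² × 15800×10³ × 0.5808 / 112.5² = 7.156×10^3 lb

P_cr ≈ 7.16 kip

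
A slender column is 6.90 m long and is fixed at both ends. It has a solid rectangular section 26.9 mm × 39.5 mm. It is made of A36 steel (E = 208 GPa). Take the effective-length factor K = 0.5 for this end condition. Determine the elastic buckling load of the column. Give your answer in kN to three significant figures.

Buckling occurs about the weak axis: I_min = h·b³/12 with b = 26.9 mm (the shorter side).
I_min = 39.5×26.9³/12 = 6.407×10^4 mm⁴
I = 6.407×10^4 mm⁴ = 6.407×10^-8 m⁴
Effective length L_e = K·L = 0.5 × 6.90 = 3.450 m
P_cr = π²EI / L_e² = π² × 208×10⁹ × 6.407×10^-8 / 3.450² = 1.105×10^4 N

P_cr ≈ 11.1 kN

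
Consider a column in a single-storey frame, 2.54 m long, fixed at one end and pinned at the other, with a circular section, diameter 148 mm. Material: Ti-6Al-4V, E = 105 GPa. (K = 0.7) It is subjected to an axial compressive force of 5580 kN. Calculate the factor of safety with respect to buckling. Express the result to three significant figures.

n ≈ 1.38

I = πd⁴/64 = π×148⁴/64 = 2.355×10^7 mm⁴
I = 2.355×10^7 mm⁴ = 2.355×10^-5 m⁴
Effective length L_e = K·L = 0.7 × 2.54 = 1.778 m
P_cr = π²EI / L_e² = π² × 105×10⁹ × 2.355×10^-5 / 1.778² = 7.720×10^6 N
Factor of safety n = P_cr / P = 7720.4 / 5580 = 1.38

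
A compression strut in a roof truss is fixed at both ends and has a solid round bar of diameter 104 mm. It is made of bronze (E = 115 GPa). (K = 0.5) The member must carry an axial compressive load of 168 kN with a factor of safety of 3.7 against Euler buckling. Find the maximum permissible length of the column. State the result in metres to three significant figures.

I = πd⁴/64 = π×104⁴/64 = 5.743×10^6 mm⁴
I = 5.743×10^-6 m⁴
Required critical load P_cr = n·P = 3.7 × 168 = 621.6 kN = 6.216×10^5 N
From P_cr = π²EI/(K·L)²:  L = (1/K)·√(π²EI/P_cr) = (1/0.5)·√(π²×1.15×10^11×5.743×10^-6/6.216×10^5)
L = 6.48 m

L_max ≈ 6.48 m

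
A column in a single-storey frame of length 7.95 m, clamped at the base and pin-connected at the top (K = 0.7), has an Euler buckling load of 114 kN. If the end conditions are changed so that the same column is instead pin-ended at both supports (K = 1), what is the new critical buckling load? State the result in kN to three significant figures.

P_cr ∝ 1/K², so P_cr,new = P_cr,old × (K_old/K_new)² = 114 × (0.7/1)²
= 114 × 0.4900 = 55.9 kN

P_cr ≈ 55.9 kN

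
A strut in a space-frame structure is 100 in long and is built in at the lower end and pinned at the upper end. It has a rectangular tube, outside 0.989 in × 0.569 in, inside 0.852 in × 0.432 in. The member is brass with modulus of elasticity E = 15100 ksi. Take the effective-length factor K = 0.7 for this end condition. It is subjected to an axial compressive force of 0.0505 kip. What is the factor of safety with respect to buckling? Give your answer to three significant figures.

n ≈ 5.70

Weak-axis I_min = (h_o·b_o³ − h_i·b_i³)/12 with b_o = 0.569, b_i = 0.4320 in (shorter outer/inner sides).
I_min = (0.989×0.569³ − 0.8520×0.4320³)/12 = 9.459×10^-3 in⁴
Effective length L_e = K·L = 0.7 × 100 = 70.00 in
P_cr = π²EI / L_e² = π² × 15100×10³ × 9.459×10^-3 / 70.00² = 287.7 lb
Factor of safety n = P_cr / P = 0.28768 / 0.0505 = 5.70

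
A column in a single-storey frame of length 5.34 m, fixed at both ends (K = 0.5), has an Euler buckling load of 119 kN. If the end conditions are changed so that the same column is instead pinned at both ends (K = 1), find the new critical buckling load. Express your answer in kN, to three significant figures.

P_cr ∝ 1/K², so P_cr,new = P_cr,old × (K_old/K_new)² = 119 × (0.5/1)²
= 119 × 0.2500 = 29.8 kN

P_cr ≈ 29.8 kN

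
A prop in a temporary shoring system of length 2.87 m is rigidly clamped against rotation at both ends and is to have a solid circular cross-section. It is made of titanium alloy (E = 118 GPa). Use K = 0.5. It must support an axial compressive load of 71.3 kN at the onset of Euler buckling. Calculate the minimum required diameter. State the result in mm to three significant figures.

L_e = K·L = 0.5 × 2.87 = 1.435 m
Required I = P_cr·L_e²/(π²E) = 7.130×10^4 × 1.435² / (π² × 1.18×10^11) = 1.261×10^-7 m⁴
I_req = 1.261×10^5 mm⁴
Solid circle: I = πd⁴/64  ⇒  d = (64I/π)^(1/4) = (64×1.261×10^5/π)^(1/4) = 40.0 mm

d ≈ 40.0 mm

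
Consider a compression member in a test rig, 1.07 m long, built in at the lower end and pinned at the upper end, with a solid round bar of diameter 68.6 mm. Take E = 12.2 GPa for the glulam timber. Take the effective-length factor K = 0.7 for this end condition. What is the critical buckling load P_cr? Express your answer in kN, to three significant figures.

P_cr ≈ 233 kN

I = πd⁴/64 = π×68.6⁴/64 = 1.087×10^6 mm⁴
I = 1.087×10^6 mm⁴ = 1.087×10^-6 m⁴
Effective length L_e = K·L = 0.7 × 1.07 = 0.7490 m
P_cr = π²EI / L_e² = π² × 12.2×10⁹ × 1.087×10^-6 / 0.7490² = 2.333×10^5 N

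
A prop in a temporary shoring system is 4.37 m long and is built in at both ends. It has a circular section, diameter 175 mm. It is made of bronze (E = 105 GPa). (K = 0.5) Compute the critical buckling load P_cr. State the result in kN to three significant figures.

I = πd⁴/64 = π×175⁴/64 = 4.604×10^7 mm⁴
I = 4.604×10^7 mm⁴ = 4.604×10^-5 m⁴
Effective length L_e = K·L = 0.5 × 4.37 = 2.185 m
P_cr = π²EI / L_e² = π² × 105×10⁹ × 4.604×10^-5 / 2.185² = 9.993×10^6 N

P_cr ≈ 9990 kN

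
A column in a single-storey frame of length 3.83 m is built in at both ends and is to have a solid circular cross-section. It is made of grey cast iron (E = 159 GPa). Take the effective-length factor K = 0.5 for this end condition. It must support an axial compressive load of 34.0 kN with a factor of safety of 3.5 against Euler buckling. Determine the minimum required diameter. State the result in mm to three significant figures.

d ≈ 48.8 mm

Required P_cr = n·P = 3.5 × 34.0 = 119.0 kN
L_e = K·L = 0.5 × 3.83 = 1.915 m
Required I = P_cr·L_e²/(π²E) = 1.190×10^5 × 1.915² / (π² × 1.59×10^11) = 2.781×10^-7 m⁴
I_req = 2.781×10^5 mm⁴
Solid circle: I = πd⁴/64  ⇒  d = (64I/π)^(1/4) = (64×2.781×10^5/π)^(1/4) = 48.8 mm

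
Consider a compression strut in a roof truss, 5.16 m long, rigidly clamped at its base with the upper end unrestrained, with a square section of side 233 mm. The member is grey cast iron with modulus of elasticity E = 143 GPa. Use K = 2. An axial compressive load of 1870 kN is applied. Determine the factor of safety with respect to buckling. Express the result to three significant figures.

I = a⁴/12 = 233⁴/12 = 2.456×10^8 mm⁴
I = 2.456×10^8 mm⁴ = 2.456×10^-4 m⁴
Effective length L_e = K·L = 2 × 5.16 = 10.32 m
P_cr = π²EI / L_e² = π² × 143×10⁹ × 2.456×10^-4 / 10.32² = 3.255×10^6 N
Factor of safety n = P_cr / P = 3254.8 / 1870 = 1.74

n ≈ 1.74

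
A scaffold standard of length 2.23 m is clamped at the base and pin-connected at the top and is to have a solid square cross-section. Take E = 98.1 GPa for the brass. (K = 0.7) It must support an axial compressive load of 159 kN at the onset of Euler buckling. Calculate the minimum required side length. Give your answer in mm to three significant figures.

a ≈ 46.8 mm

L_e = K·L = 0.7 × 2.23 = 1.561 m
Required I = P_cr·L_e²/(π²E) = 1.590×10^5 × 1.561² / (π² × 9.81×10^10) = 4.002×10^-7 m⁴
I_req = 4.002×10^5 mm⁴
Solid square: I = a⁴/12  ⇒  a = (12I)^(1/4) = (12×4.002×10^5)^(1/4) = 46.8 mm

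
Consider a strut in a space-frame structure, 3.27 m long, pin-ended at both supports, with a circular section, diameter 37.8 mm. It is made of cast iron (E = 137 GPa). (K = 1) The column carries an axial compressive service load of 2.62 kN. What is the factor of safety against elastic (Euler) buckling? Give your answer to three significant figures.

n ≈ 4.84

I = πd⁴/64 = π×37.8⁴/64 = 1.002×10^5 mm⁴
I = 1.002×10^5 mm⁴ = 1.002×10^-7 m⁴
Effective length L_e = K·L = 1 × 3.27 = 3.270 m
P_cr = π²EI / L_e² = π² × 137×10⁹ × 1.002×10^-7 / 3.270² = 1.267×10^4 N
Factor of safety n = P_cr / P = 12.672 / 2.62 = 4.84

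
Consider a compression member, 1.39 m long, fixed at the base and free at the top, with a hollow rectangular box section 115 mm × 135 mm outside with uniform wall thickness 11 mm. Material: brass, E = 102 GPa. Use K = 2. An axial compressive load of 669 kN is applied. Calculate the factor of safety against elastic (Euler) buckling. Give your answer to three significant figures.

Inner dimensions: h_i = 135 − 2×11 = 113.0 mm, b_i = 115 − 2×11 = 93.00 mm
Weak-axis I_min = (h_o·b_o³ − h_i·b_i³)/12 with b_o = 115, b_i = 93.00 mm (shorter outer/inner sides).
I_min = (135×115³ − 113.0×93.00³)/12 = 9.535×10^6 mm⁴
I = 9.535×10^6 mm⁴ = 9.535×10^-6 m⁴
Effective length L_e = K·L = 2 × 1.39 = 2.780 m
P_cr = π²EI / L_e² = π² × 102×10⁹ × 9.535×10^-6 / 2.780² = 1.242×10^6 N
Factor of safety n = P_cr / P = 1242.1 / 669 = 1.86

n ≈ 1.86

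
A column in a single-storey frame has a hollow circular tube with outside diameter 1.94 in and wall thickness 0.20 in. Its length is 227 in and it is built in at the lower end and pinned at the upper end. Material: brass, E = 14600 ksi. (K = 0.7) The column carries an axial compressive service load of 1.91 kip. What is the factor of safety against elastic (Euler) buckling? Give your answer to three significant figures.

Inner diameter d_i = 1.94 − 2×0.20 = 1.540 in
I = π(d_o⁴ − d_i⁴)/64 = π(1.94⁴ − 1.540⁴)/64 = 0.4192 in⁴
Effective length L_e = K·L = 0.7 × 227 = 158.9 in
P_cr = π²EI / L_e² = π² × 14600×10³ × 0.4192 / 158.9² = 2.392×10^3 lb
Factor of safety n = P_cr / P = 2.3924 / 1.91 = 1.25

n ≈ 1.25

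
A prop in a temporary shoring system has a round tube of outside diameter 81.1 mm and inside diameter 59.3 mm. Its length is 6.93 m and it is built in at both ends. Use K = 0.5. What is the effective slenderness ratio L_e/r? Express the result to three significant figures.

d_o = 81.1 mm, d_i = 59.3 mm
I = π(d_o⁴ − d_i⁴)/64 = π(81.1⁴ − 59.30⁴)/64 = 1.517×10^6 mm⁴
A = 2.404×10^3 mm²;  r_min = √(I/A) = √(1.517×10^6/2.404×10^3) = 25.12 mm
L_e = K·L = 0.5 × 6.93 m = 3.465 m = 3465.0 mm
λ = L_e / r_min = 3465.0 / 25.12 = 138

λ ≈ 138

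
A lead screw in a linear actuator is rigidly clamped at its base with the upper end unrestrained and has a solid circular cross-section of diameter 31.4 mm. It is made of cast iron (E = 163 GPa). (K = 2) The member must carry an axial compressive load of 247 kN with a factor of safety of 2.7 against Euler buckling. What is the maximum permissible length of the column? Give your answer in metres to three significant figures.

L_max ≈ 0.170 m

I = πd⁴/64 = π×31.4⁴/64 = 4.772×10^4 mm⁴
I = 4.772×10^-8 m⁴
Required critical load P_cr = n·P = 2.7 × 247 = 666.9 kN = 6.669×10^5 N
From P_cr = π²EI/(K·L)²:  L = (1/K)·√(π²EI/P_cr) = (1/2)·√(π²×1.63×10^11×4.772×10^-8/6.669×10^5)
L = 0.170 m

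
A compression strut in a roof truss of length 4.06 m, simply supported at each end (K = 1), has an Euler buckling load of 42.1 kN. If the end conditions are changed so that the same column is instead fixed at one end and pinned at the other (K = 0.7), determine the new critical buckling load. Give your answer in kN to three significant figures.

P_cr ∝ 1/K², so P_cr,new = P_cr,old × (K_old/K_new)² = 42.1 × (1/0.7)²
= 42.1 × 2.041 = 85.9 kN

P_cr ≈ 85.9 kN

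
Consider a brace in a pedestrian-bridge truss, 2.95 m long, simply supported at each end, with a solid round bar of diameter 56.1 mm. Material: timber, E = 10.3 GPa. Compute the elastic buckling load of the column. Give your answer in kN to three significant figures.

I = πd⁴/64 = π×56.1⁴/64 = 4.862×10^5 mm⁴
I = 4.862×10^5 mm⁴ = 4.862×10^-7 m⁴
Effective length L_e = K·L = 1 × 2.95 = 2.950 m
P_cr = π²EI / L_e² = π² × 10.3×10⁹ × 4.862×10^-7 / 2.950² = 5.680×10^3 N

P_cr ≈ 5.68 kN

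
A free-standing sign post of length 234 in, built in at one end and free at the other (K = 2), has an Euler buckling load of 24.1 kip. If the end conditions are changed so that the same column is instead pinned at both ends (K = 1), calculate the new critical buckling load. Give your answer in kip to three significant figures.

P_cr ≈ 96.4 kip

P_cr ∝ 1/K², so P_cr,new = P_cr,old × (K_old/K_new)² = 24.1 × (2/1)²
= 24.1 × 4.000 = 96.4 kip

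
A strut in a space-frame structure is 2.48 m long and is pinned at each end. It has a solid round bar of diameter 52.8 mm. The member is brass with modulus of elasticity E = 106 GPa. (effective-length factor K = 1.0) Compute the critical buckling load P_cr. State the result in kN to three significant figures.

I = πd⁴/64 = π×52.8⁴/64 = 3.815×10^5 mm⁴
I = 3.815×10^5 mm⁴ = 3.815×10^-7 m⁴
Effective length L_e = K·L = 1 × 2.48 = 2.480 m
P_cr = π²EI / L_e² = π² × 106×10⁹ × 3.815×10^-7 / 2.480² = 6.489×10^4 N

P_cr ≈ 64.9 kN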